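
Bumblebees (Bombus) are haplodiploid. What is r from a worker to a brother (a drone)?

0.25

Her haploid brother carries none of their father's genes and a random half of their mother's genome; that half matches the maternal half of her own genome with probability 1/2: r = 1/2 · 1/2 = 1/4.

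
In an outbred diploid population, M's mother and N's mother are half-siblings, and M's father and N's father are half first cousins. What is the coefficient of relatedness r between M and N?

0.078125

Independent pedigree routes through distinct common ancestors add.
M and N are related in two ways: half first cousins through their mothers (r = 1/16) and half second cousins through their fathers (r = 1/64).
r = 1/16 + 1/64 = 5/64 = 0.078125.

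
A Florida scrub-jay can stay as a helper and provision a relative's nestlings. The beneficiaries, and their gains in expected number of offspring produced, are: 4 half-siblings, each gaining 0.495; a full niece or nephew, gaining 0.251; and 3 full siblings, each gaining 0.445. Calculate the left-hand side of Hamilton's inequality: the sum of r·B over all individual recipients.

1.22525

r to a half-sibling = 1/4 (half-sibs share one parent — one path of length 2: r = (1/2)^2 = 1/4).
r to a full niece or nephew = 1/4 (full aunt/uncle↔niece/nephew: two paths of length 3 through the shared grandparent pair: r = 2·(1/2)^3 = 1/4).
r to a full sibling = 1/2 (full sibs share both parents — two paths of length 2: r = 2·(1/2)^2 = 1/2).
Summing one r·B term per recipient: 4·0.25·0.495 + 1·0.25·0.251 + 3·0.5·0.445 = 1.22525.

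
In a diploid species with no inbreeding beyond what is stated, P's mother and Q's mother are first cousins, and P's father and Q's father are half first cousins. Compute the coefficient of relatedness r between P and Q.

0.046875

Relatedness sums over independent paths through distinct common ancestors.
P and Q are related in two ways: second cousins through their mothers (r = 1/32) and half second cousins through their fathers (r = 1/64).
r = 1/32 + 1/64 = 0.046875.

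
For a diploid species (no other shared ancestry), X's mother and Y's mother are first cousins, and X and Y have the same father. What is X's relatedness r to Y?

Independent pedigree routes through distinct common ancestors add.
X and Y are related in two ways: second cousins through their mothers (r = 1/32) and half-sibs through their shared father (r = 1/4).
r = 1/32 + 1/4 = 9/32 = 0.28125.

0.28125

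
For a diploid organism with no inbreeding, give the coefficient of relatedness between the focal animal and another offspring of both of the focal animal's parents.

Each parent–offspring link contributes a factor of 1/2, and independent paths through distinct common ancestors add.
Full sibs share both parents — two paths of length 2: r = 2·(1/2)^2 = 1/2.

0.5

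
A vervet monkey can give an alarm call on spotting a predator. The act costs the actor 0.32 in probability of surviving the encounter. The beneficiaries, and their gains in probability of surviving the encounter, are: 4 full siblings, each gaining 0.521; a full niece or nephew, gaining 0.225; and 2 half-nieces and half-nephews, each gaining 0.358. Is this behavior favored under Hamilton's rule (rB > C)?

Yes

Hamilton's rule: the trait is favored when the sum of r·B over every recipient exceeds the actor's cost C.
r to a full sibling = 0.5 (full sibs share both parents — two paths of length 2: r = 2·(1/2)^2 = 1/2).
r to a full niece or nephew = 0.25 (full aunt/uncle↔niece/nephew: two paths of length 3 through the shared grandparent pair: r = 2·(1/2)^3 = 1/4).
r to a half-niece or half-nephew = 1/8 (half-aunt/uncle↔niece/nephew: one path of length 3: r = (1/2)^3 = 1/8).
Summing one r·B term per recipient: 4·0.5·0.521 + 1·0.25·0.225 + 2·0.125·0.358 = 1.18775.
1.18775 > 0.32: the indirect benefit exceeds the cost.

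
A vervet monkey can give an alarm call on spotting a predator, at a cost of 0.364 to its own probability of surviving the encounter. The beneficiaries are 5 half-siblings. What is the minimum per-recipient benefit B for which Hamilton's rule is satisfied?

0.2912

r to a half-sibling = 0.25 (half-sibs share one parent — one path of length 2: r = (1/2)^2 = 1/4).
Hamilton's rule with n recipients of equal r: n·r·B > C, so B > C/(n·r) = 0.364/(5·0.25) = 0.2912.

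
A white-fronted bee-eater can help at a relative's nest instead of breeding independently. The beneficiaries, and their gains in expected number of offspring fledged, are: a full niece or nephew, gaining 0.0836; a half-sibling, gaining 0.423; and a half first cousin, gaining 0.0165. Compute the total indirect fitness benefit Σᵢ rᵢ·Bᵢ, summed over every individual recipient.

r to a full niece or nephew = 0.25 (full aunt/uncle↔niece/nephew: two paths of length 3 through the shared grandparent pair: r = 2·(1/2)^3 = 1/4).
r to a half-sibling = 1/4 (half-sibs share one parent — one path of length 2: r = (1/2)^2 = 1/4).
r to a half first cousin = 0.0625 (half first cousins share one grandparent — one path of length 4: r = (1/2)^4 = 1/16).
Summing one r·B term per recipient: 1·0.25·0.0836 + 1·0.25·0.423 + 1·0.0625·0.0165 = 0.12768125.

0.12768125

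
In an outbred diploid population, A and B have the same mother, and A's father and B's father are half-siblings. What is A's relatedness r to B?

Independent pedigree routes through distinct common ancestors add.
A and B are related in two ways: half-sibs through their shared mother (r = 1/4) and half first cousins through their fathers (r = 1/16).
r = 1/4 + 1/16 = 0.3125.

0.3125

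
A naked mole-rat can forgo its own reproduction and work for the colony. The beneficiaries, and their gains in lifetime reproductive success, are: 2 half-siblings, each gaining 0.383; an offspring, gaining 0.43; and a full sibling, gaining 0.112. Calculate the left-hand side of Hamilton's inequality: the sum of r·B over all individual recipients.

r to a half-sibling = 0.25 (half-sibs share one parent — one path of length 2: r = (1/2)^2 = 1/4).
r to an offspring = 1/2 (one parent–offspring link: r = (1/2)^1 = 1/2).
r to a full sibling = 0.5 (full sibs share both parents — two paths of length 2: r = 2·(1/2)^2 = 1/2).
Summing one r·B term per recipient: 2·0.25·0.383 + 1·0.5·0.43 + 1·0.5·0.112 = 0.4625.

0.4625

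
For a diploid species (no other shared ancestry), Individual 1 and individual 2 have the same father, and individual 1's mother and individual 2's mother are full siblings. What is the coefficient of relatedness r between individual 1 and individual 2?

0.375

With two independent routes of shared ancestry, r is the sum of the two contributions.
Individual 1 and individual 2 are related in two ways: half-sibs through their shared father (r = 1/4) and first cousins through their mothers (r = 1/8).
r = 1/4 + 1/8 = 0.375.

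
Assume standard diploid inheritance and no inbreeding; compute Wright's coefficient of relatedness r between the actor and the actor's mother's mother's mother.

Each parent–offspring link contributes a factor of 1/2, and independent paths through distinct common ancestors add.
Three parent–offspring links: r = (1/2)^3 = 1/8.

0.125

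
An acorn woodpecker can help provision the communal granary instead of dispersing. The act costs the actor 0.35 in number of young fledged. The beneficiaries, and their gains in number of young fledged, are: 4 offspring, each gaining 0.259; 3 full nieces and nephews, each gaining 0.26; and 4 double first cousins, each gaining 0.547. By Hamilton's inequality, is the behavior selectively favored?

Hamilton's rule: the trait is favored when the sum of r·B over every recipient exceeds the actor's cost C.
r to an offspring = 1/2 (one parent–offspring link: r = (1/2)^1 = 1/2).
r to a full niece or nephew = 1/4 (full aunt/uncle↔niece/nephew: two paths of length 3 through the shared grandparent pair: r = 2·(1/2)^3 = 1/4).
r to a double first cousin = 1/4 (double first cousins share both grandparent pairs — four paths of length 4: r = 4·(1/2)^4 = 1/4).
Summing one r·B term per recipient: 4·0.5·0.259 + 3·0.25·0.26 + 4·0.25·0.547 = 1.26.
1.26 > 0.35: the indirect benefit exceeds the cost.

Yes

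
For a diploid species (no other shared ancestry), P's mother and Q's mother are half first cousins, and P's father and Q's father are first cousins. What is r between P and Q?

With two independent routes of shared ancestry, r is the sum of the two contributions.
P and Q are related in two ways: half second cousins through their mothers (r = 1/64) and second cousins through their fathers (r = 1/32).
r = 1/64 + 1/32 = 0.046875.

0.046875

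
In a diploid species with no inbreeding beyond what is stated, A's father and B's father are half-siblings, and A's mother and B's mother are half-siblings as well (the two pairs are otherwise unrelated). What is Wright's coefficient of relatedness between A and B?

Relatedness sums over independent paths through distinct common ancestors.
A and B are related in two ways: half first cousins through their fathers (r = 1/16) and half first cousins through their mothers (r = 1/16).
r = 1/16 + 1/16 = 0.125.

0.125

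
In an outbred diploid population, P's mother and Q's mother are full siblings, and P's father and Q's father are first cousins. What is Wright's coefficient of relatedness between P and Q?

0.15625

Independent pedigree routes through distinct common ancestors add.
P and Q are related in two ways: first cousins through their mothers (r = 1/8) and second cousins through their fathers (r = 1/32).
r = 1/8 + 1/32 = 5/32 = 0.15625.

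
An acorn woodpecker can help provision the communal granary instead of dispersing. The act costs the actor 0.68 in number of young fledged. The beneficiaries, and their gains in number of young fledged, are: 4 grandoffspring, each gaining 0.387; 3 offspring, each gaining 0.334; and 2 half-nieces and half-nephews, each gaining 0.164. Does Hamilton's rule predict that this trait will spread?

Yes

Hamilton's rule: the trait is favored when the sum of r·B over every recipient exceeds the actor's cost C.
r to a grandoffspring = 0.25 (two parent–offspring links: r = (1/2)^2 = 1/4).
r to an offspring = 0.5 (one parent–offspring link: r = (1/2)^1 = 1/2).
r to a half-niece or half-nephew = 0.125 (half-aunt/uncle↔niece/nephew: one path of length 3: r = (1/2)^3 = 1/8).
Summing one r·B term per recipient: 4·0.25·0.387 + 3·0.5·0.334 + 2·0.125·0.164 = 0.929.
0.929 > 0.68: the indirect benefit exceeds the cost.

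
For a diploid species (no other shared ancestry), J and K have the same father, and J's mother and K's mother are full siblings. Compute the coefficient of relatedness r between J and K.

With two independent routes of shared ancestry, r is the sum of the two contributions.
J and K are related in two ways: half-sibs through their shared father (r = 1/4) and first cousins through their mothers (r = 1/8).
r = 1/4 + 1/8 = 0.375.

0.375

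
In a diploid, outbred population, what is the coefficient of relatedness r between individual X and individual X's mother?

Each parent–offspring link contributes a factor of 1/2, and independent paths through distinct common ancestors add.
One parent–offspring link: r = (1/2)^1 = 1/2.

0.5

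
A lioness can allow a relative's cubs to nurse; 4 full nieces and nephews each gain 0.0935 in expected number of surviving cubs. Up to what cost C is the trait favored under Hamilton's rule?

r to a full niece or nephew = 1/4 (full aunt/uncle↔niece/nephew: two paths of length 3 through the shared grandparent pair: r = 2·(1/2)^3 = 1/4).
Hamilton's rule: n·r·B > C, so the trait is favored while C < n·r·B = 4·0.25·0.0935 = 0.0935.

0.0935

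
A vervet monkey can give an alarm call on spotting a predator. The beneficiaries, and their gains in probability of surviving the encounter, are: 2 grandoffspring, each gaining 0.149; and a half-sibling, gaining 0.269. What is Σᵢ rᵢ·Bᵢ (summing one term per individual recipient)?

0.14175

r to a grandoffspring = 0.25 (two parent–offspring links: r = (1/2)^2 = 1/4).
r to a half-sibling = 0.25 (half-sibs share one parent — one path of length 2: r = (1/2)^2 = 1/4).
Summing one r·B term per recipient: 2·0.25·0.149 + 1·0.25·0.269 = 0.14175.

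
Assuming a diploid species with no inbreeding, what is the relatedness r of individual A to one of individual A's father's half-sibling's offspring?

Each parent–offspring link contributes a factor of 1/2, and independent paths through distinct common ancestors add.
Half first cousins share one grandparent — one path of length 4: r = (1/2)^4 = 1/16.

0.0625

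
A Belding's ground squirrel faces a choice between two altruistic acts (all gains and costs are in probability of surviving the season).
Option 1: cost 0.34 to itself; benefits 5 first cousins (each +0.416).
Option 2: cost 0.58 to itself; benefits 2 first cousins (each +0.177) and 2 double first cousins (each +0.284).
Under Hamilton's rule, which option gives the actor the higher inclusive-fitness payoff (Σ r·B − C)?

Option 1: r to a first cousin = 0.125.
Option 1: Σ r·B − C = (5·0.125·0.416) − 0.34 = -0.08.
Option 2: r to a first cousin = 0.125.
Option 2: r to a double first cousin = 0.25.
Option 2: Σ r·B − C = (2·0.125·0.177 + 2·0.25·0.284) − 0.58 = -0.39375.
Option 1 has the higher net inclusive-fitness payoff.

Option 1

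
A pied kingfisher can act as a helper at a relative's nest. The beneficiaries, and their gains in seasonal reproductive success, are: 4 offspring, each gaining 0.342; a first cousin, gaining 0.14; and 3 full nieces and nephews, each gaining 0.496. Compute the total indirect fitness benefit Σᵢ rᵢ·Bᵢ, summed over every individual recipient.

1.0735

r to an offspring = 1/2 (one parent–offspring link: r = (1/2)^1 = 1/2).
r to a first cousin = 0.125 (first cousins share one grandparent pair — two paths of length 4: r = 2·(1/2)^4 = 1/8).
r to a full niece or nephew = 1/4 (full aunt/uncle↔niece/nephew: two paths of length 3 through the shared grandparent pair: r = 2·(1/2)^3 = 1/4).
Summing one r·B term per recipient: 4·0.5·0.342 + 1·0.125·0.14 + 3·0.25·0.496 = 1.0735.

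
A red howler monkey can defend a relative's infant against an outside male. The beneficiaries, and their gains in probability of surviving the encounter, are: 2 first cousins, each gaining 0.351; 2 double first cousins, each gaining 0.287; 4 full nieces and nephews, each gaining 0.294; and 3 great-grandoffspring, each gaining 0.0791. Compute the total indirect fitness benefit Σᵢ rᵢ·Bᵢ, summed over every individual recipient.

r to a first cousin = 0.125 (first cousins share one grandparent pair — two paths of length 4: r = 2·(1/2)^4 = 1/8).
r to a double first cousin = 0.25 (double first cousins share both grandparent pairs — four paths of length 4: r = 4·(1/2)^4 = 1/4).
r to a full niece or nephew = 1/4 (full aunt/uncle↔niece/nephew: two paths of length 3 through the shared grandparent pair: r = 2·(1/2)^3 = 1/4).
r to a great-grandoffspring = 0.125 (three parent–offspring links: r = (1/2)^3 = 1/8).
Summing one r·B term per recipient: 2·0.125·0.351 + 2·0.25·0.287 + 4·0.25·0.294 + 3·0.125·0.0791 = 0.5549125.

0.5549125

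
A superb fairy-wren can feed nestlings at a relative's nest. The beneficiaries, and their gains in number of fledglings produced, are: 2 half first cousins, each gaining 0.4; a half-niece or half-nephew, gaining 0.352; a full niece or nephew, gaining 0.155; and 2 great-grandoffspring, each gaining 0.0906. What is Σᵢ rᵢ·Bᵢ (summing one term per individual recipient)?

0.1554

r to a half first cousin = 1/16 (half first cousins share one grandparent — one path of length 4: r = (1/2)^4 = 1/16).
r to a half-niece or half-nephew = 1/8 (half-aunt/uncle↔niece/nephew: one path of length 3: r = (1/2)^3 = 1/8).
r to a full niece or nephew = 0.25 (full aunt/uncle↔niece/nephew: two paths of length 3 through the shared grandparent pair: r = 2·(1/2)^3 = 1/4).
r to a great-grandoffspring = 1/8 (three parent–offspring links: r = (1/2)^3 = 1/8).
Summing one r·B term per recipient: 2·0.0625·0.4 + 1·0.125·0.352 + 1·0.25·0.155 + 2·0.125·0.0906 = 0.1554.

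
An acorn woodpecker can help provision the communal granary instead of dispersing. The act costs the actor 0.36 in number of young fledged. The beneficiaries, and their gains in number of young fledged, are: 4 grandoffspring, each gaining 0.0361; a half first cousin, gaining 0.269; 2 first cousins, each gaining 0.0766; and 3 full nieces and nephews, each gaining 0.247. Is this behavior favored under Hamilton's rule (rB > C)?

Hamilton's rule: the trait is favored when the sum of r·B over every recipient exceeds the actor's cost C.
r to a grandoffspring = 0.25 (two parent–offspring links: r = (1/2)^2 = 1/4).
r to a half first cousin = 1/16 (half first cousins share one grandparent — one path of length 4: r = (1/2)^4 = 1/16).
r to a first cousin = 0.125 (first cousins share one grandparent pair — two paths of length 4: r = 2·(1/2)^4 = 1/8).
r to a full niece or nephew = 1/4 (full aunt/uncle↔niece/nephew: two paths of length 3 through the shared grandparent pair: r = 2·(1/2)^3 = 1/4).
Summing one r·B term per recipient: 4·0.25·0.0361 + 1·0.0625·0.269 + 2·0.125·0.0766 + 3·0.25·0.247 = 0.2573125.
0.2573125 < 0.36: the indirect benefit is less than the cost.

No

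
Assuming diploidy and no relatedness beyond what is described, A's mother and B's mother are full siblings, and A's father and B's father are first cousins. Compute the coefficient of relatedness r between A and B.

0.15625

With two independent routes of shared ancestry, r is the sum of the two contributions.
A and B are related in two ways: first cousins through their mothers (r = 1/8) and second cousins through their fathers (r = 1/32).
r = 1/8 + 1/32 = 0.15625.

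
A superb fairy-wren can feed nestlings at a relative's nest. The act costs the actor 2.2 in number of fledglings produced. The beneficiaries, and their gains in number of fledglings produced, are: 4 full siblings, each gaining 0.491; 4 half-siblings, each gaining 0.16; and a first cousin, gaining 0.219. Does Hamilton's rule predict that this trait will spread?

Hamilton's rule: the trait is favored when the sum of r·B over every recipient exceeds the actor's cost C.
r to a full sibling = 1/2 (full sibs share both parents — two paths of length 2: r = 2·(1/2)^2 = 1/2).
r to a half-sibling = 1/4 (half-sibs share one parent — one path of length 2: r = (1/2)^2 = 1/4).
r to a first cousin = 0.125 (first cousins share one grandparent pair — two paths of length 4: r = 2·(1/2)^4 = 1/8).
Summing one r·B term per recipient: 4·0.5·0.491 + 4·0.25·0.16 + 1·0.125·0.219 = 1.169375.
1.169375 < 2.2: the indirect benefit is less than the cost.

No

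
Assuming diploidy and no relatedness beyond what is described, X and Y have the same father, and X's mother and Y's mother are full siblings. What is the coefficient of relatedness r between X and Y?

Independent pedigree routes through distinct common ancestors add.
X and Y are related in two ways: half-sibs through their shared father (r = 1/4) and first cousins through their mothers (r = 1/8).
r = 1/4 + 1/8 = 0.375.

0.375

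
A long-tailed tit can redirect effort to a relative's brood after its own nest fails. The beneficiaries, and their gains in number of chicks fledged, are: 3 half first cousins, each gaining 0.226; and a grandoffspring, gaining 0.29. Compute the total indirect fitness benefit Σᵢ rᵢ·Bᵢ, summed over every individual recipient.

0.114875

r to a half first cousin = 0.0625 (half first cousins share one grandparent — one path of length 4: r = (1/2)^4 = 1/16).
r to a grandoffspring = 0.25 (two parent–offspring links: r = (1/2)^2 = 1/4).
Summing one r·B term per recipient: 3·0.0625·0.226 + 1·0.25·0.29 = 0.114875.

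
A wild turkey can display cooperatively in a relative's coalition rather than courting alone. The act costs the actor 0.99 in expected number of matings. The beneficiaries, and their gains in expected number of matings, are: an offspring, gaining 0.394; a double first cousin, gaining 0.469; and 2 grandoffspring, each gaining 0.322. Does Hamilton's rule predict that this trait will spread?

Hamilton's rule: the trait is favored when the sum of r·B over every recipient exceeds the actor's cost C.
r to an offspring = 1/2 (one parent–offspring link: r = (1/2)^1 = 1/2).
r to a double first cousin = 0.25 (double first cousins share both grandparent pairs — four paths of length 4: r = 4·(1/2)^4 = 1/4).
r to a grandoffspring = 0.25 (two parent–offspring links: r = (1/2)^2 = 1/4).
Summing one r·B term per recipient: 1·0.5·0.394 + 1·0.25·0.469 + 2·0.25·0.322 = 0.47525.
0.47525 < 0.99: the indirect benefit is less than the cost.

No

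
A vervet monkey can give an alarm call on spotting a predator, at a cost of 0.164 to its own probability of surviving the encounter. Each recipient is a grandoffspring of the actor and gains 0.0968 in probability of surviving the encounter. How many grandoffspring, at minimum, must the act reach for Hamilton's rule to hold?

7

r to a grandoffspring = 1/4 (two parent–offspring links: r = (1/2)^2 = 1/4).
Hamilton's rule: n·r·B > C  ⇒  n > C/(r·B) = 0.164/(0.25·0.0968) = 6.777.
The smallest integer exceeding 6.777 is 7.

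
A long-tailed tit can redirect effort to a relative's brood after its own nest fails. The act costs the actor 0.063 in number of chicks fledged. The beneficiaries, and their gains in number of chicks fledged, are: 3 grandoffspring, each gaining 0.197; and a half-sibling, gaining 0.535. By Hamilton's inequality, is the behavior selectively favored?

Yes

Hamilton's rule: the trait is favored when the sum of r·B over every recipient exceeds the actor's cost C.
r to a grandoffspring = 0.25 (two parent–offspring links: r = (1/2)^2 = 1/4).
r to a half-sibling = 0.25 (half-sibs share one parent — one path of length 2: r = (1/2)^2 = 1/4).
Summing one r·B term per recipient: 3·0.25·0.197 + 1·0.25·0.535 = 0.2815.
0.2815 > 0.063: the indirect benefit exceeds the cost.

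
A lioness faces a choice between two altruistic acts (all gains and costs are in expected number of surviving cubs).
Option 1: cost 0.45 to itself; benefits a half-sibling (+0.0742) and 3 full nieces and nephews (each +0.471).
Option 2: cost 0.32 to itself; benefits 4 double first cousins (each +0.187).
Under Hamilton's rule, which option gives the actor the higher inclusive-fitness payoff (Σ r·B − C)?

Option 1: r to a half-sibling = 0.25.
Option 1: r to a full niece or nephew = 0.25.
Option 1: Σ r·B − C = (1·0.25·0.0742 + 3·0.25·0.471) − 0.45 = -0.0782.
Option 2: r to a double first cousin = 0.25.
Option 2: Σ r·B − C = (4·0.25·0.187) − 0.32 = -0.133.
Option 1 has the higher net inclusive-fitness payoff.

Option 1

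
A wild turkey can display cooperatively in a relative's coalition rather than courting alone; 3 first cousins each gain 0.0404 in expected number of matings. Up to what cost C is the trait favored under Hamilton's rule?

0.01515

r to a first cousin = 0.125 (first cousins share one grandparent pair — two paths of length 4: r = 2·(1/2)^4 = 1/8).
Hamilton's rule: n·r·B > C, so the trait is favored while C < n·r·B = 3·0.125·0.0404 = 0.01515.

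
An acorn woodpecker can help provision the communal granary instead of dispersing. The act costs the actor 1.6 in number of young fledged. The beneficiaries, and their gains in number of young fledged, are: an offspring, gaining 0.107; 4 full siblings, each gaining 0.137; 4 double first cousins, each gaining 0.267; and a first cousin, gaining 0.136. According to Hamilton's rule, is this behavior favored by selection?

No

Hamilton's rule: the trait is favored when the sum of r·B over every recipient exceeds the actor's cost C.
r to an offspring = 1/2 (one parent–offspring link: r = (1/2)^1 = 1/2).
r to a full sibling = 0.5 (full sibs share both parents — two paths of length 2: r = 2·(1/2)^2 = 1/2).
r to a double first cousin = 1/4 (double first cousins share both grandparent pairs — four paths of length 4: r = 4·(1/2)^4 = 1/4).
r to a first cousin = 1/8 (first cousins share one grandparent pair — two paths of length 4: r = 2·(1/2)^4 = 1/8).
Summing one r·B term per recipient: 1·0.5·0.107 + 4·0.5·0.137 + 4·0.25·0.267 + 1·0.125·0.136 = 0.6115.
0.6115 < 1.6: the indirect benefit is less than the cost.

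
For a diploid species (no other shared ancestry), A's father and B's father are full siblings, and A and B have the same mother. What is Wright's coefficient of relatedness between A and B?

0.375

Independent pedigree routes through distinct common ancestors add.
A and B are related in two ways: first cousins through their fathers (r = 1/8) and half-sibs through their shared mother (r = 1/4).
r = 1/8 + 1/4 = 3/8 = 0.375.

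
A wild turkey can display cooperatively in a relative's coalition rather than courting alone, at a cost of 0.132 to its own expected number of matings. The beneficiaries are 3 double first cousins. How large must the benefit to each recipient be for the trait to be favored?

r to a double first cousin = 1/4 (double first cousins share both grandparent pairs — four paths of length 4: r = 4·(1/2)^4 = 1/4).
Hamilton's rule with n recipients of equal r: n·r·B > C, so B > C/(n·r) = 0.132/(3·0.25) = 0.176.

0.176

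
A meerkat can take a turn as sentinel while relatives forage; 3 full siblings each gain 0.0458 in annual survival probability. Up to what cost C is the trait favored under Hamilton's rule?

r to a full sibling = 1/2 (full sibs share both parents — two paths of length 2: r = 2·(1/2)^2 = 1/2).
Hamilton's rule: n·r·B > C, so the trait is favored while C < n·r·B = 3·0.5·0.0458 = 0.0687.

0.0687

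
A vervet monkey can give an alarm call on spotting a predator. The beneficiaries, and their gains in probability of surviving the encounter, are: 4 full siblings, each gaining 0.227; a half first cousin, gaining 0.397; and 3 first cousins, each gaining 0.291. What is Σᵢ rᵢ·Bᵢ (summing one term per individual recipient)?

0.5879375

r to a full sibling = 1/2 (full sibs share both parents — two paths of length 2: r = 2·(1/2)^2 = 1/2).
r to a half first cousin = 0.0625 (half first cousins share one grandparent — one path of length 4: r = (1/2)^4 = 1/16).
r to a first cousin = 1/8 (first cousins share one grandparent pair — two paths of length 4: r = 2·(1/2)^4 = 1/8).
Summing one r·B term per recipient: 4·0.5·0.227 + 1·0.0625·0.397 + 3·0.125·0.291 = 0.5879375.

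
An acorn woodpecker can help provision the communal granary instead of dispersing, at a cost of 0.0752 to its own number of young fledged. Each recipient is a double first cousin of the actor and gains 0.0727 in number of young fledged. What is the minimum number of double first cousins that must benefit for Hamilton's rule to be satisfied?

r to a double first cousin = 0.25 (double first cousins share both grandparent pairs — four paths of length 4: r = 4·(1/2)^4 = 1/4).
Hamilton's rule: n·r·B > C  ⇒  n > C/(r·B) = 0.0752/(0.25·0.0727) = 4.138.
The smallest integer exceeding 4.138 is 5.

5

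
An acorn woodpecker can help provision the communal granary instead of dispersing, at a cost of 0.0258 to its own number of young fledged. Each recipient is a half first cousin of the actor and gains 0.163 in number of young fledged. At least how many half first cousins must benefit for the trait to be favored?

r to a half first cousin = 1/16 (half first cousins share one grandparent — one path of length 4: r = (1/2)^4 = 1/16).
Hamilton's rule: n·r·B > C  ⇒  n > C/(r·B) = 0.0258/(0.0625·0.163) = 2.533.
The smallest integer exceeding 2.533 is 3.

3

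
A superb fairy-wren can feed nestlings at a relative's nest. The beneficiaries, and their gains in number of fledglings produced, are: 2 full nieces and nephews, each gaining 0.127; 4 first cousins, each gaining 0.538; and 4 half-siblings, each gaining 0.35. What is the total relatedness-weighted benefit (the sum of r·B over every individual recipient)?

r to a full niece or nephew = 1/4 (full aunt/uncle↔niece/nephew: two paths of length 3 through the shared grandparent pair: r = 2·(1/2)^3 = 1/4).
r to a first cousin = 1/8 (first cousins share one grandparent pair — two paths of length 4: r = 2·(1/2)^4 = 1/8).
r to a half-sibling = 0.25 (half-sibs share one parent — one path of length 2: r = (1/2)^2 = 1/4).
Summing one r·B term per recipient: 2·0.25·0.127 + 4·0.125·0.538 + 4·0.25·0.35 = 0.6825.

0.6825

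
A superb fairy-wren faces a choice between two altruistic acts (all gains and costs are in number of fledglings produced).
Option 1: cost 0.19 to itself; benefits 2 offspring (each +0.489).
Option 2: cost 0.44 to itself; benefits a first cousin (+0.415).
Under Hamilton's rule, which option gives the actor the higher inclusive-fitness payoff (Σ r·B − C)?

Option 1: r to an offspring = 0.5.
Option 1: Σ r·B − C = (2·0.5·0.489) − 0.19 = 0.299.
Option 2: r to a first cousin = 0.125.
Option 2: Σ r·B − C = (1·0.125·0.415) − 0.44 = -0.388125.
Option 1 has the higher net inclusive-fitness payoff.

Option 1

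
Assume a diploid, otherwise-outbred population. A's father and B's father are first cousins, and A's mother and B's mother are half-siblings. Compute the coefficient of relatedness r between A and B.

Relatedness sums over independent paths through distinct common ancestors.
A and B are related in two ways: second cousins through their fathers (r = 1/32) and half first cousins through their mothers (r = 1/16).
r = 1/32 + 1/16 = 3/32 = 0.09375.

0.09375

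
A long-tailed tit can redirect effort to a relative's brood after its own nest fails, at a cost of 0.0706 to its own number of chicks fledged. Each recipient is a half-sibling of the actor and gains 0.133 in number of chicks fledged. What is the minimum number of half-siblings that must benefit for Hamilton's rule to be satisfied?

3

r to a half-sibling = 1/4 (half-sibs share one parent — one path of length 2: r = (1/2)^2 = 1/4).
Hamilton's rule: n·r·B > C  ⇒  n > C/(r·B) = 0.0706/(0.25·0.133) = 2.123.
The smallest integer exceeding 2.123 is 3.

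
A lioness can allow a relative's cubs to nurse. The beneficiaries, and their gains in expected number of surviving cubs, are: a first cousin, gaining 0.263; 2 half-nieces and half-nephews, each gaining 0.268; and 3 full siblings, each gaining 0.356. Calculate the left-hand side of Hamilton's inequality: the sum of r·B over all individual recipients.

0.633875

r to a first cousin = 1/8 (first cousins share one grandparent pair — two paths of length 4: r = 2·(1/2)^4 = 1/8).
r to a half-niece or half-nephew = 0.125 (half-aunt/uncle↔niece/nephew: one path of length 3: r = (1/2)^3 = 1/8).
r to a full sibling = 1/2 (full sibs share both parents — two paths of length 2: r = 2·(1/2)^2 = 1/2).
Summing one r·B term per recipient: 1·0.125·0.263 + 2·0.125·0.268 + 3·0.5·0.356 = 0.633875.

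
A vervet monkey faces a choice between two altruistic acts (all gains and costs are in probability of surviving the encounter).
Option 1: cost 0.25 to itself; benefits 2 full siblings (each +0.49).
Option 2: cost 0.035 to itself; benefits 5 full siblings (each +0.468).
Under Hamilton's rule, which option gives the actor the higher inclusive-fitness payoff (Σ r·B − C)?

Option 2

Option 1: r to a full sibling = 0.5.
Option 1: Σ r·B − C = (2·0.5·0.49) − 0.25 = 0.24.
Option 2: r to a full sibling = 0.5.
Option 2: Σ r·B − C = (5·0.5·0.468) − 0.035 = 1.135.
Option 2 has the higher net inclusive-fitness payoff.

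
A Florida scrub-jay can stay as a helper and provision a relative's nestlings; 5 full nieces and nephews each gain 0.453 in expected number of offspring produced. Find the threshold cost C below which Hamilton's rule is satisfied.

0.56625

r to a full niece or nephew = 1/4 (full aunt/uncle↔niece/nephew: two paths of length 3 through the shared grandparent pair: r = 2·(1/2)^3 = 1/4).
Hamilton's rule: n·r·B > C, so the trait is favored while C < n·r·B = 5·0.25·0.453 = 0.56625.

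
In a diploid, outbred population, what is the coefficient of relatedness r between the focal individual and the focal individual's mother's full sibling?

Each parent–offspring link contributes a factor of 1/2, and independent paths through distinct common ancestors add.
Full aunt/uncle↔niece/nephew: two paths of length 3 through the shared grandparent pair: r = 2·(1/2)^3 = 1/4.

0.25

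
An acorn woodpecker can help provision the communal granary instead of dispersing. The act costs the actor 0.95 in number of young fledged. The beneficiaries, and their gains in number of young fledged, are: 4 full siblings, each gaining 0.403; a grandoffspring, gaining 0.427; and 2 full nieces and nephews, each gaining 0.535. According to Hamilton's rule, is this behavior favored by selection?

Hamilton's rule: the trait is favored when the sum of r·B over every recipient exceeds the actor's cost C.
r to a full sibling = 1/2 (full sibs share both parents — two paths of length 2: r = 2·(1/2)^2 = 1/2).
r to a grandoffspring = 0.25 (two parent–offspring links: r = (1/2)^2 = 1/4).
r to a full niece or nephew = 1/4 (full aunt/uncle↔niece/nephew: two paths of length 3 through the shared grandparent pair: r = 2·(1/2)^3 = 1/4).
Summing one r·B term per recipient: 4·0.5·0.403 + 1·0.25·0.427 + 2·0.25·0.535 = 1.18025.
1.18025 > 0.95: the indirect benefit exceeds the cost.

Yes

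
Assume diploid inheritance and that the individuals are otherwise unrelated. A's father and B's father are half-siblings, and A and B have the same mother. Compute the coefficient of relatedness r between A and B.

0.3125

Wright's path rule: contributions from independent ancestry routes add.
A and B are related in two ways: half first cousins through their fathers (r = 1/16) and half-sibs through their shared mother (r = 1/4).
r = 1/16 + 1/4 = 5/16 = 0.3125.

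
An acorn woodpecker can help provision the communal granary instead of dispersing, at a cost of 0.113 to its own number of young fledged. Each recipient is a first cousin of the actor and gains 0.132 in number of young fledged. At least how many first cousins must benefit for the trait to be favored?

7

r to a first cousin = 0.125 (first cousins share one grandparent pair — two paths of length 4: r = 2·(1/2)^4 = 1/8).
Hamilton's rule: n·r·B > C  ⇒  n > C/(r·B) = 0.113/(0.125·0.132) = 6.848.
The smallest integer exceeding 6.848 is 7.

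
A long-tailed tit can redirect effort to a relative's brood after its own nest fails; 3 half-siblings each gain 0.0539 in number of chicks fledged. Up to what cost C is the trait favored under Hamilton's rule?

r to a half-sibling = 1/4 (half-sibs share one parent — one path of length 2: r = (1/2)^2 = 1/4).
Hamilton's rule: n·r·B > C, so the trait is favored while C < n·r·B = 3·0.25·0.0539 = 0.040425.

0.040425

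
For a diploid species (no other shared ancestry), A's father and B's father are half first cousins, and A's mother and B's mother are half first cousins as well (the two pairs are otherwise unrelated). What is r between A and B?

Independent pedigree routes through distinct common ancestors add.
A and B are related in two ways: half second cousins through their fathers (r = 1/64) and half second cousins through their mothers (r = 1/64).
r = 1/64 + 1/64 = 1/32 = 0.03125.

0.03125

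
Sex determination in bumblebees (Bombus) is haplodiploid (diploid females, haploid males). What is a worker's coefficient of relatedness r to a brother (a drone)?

0.25

Her haploid brother carries none of their father's genes and a random half of their mother's genome; that half matches the maternal half of her own genome with probability 1/2: r = 1/2 · 1/2 = 1/4.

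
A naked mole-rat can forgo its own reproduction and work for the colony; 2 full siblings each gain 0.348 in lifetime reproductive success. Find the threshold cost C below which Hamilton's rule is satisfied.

r to a full sibling = 0.5 (full sibs share both parents — two paths of length 2: r = 2·(1/2)^2 = 1/2).
Hamilton's rule: n·r·B > C, so the trait is favored while C < n·r·B = 2·0.5·0.348 = 0.348.

0.348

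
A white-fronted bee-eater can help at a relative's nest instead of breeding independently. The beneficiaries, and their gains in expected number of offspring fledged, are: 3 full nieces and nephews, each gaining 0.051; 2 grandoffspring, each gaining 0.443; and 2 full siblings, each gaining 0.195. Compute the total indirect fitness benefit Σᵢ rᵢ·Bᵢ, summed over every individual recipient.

r to a full niece or nephew = 1/4 (full aunt/uncle↔niece/nephew: two paths of length 3 through the shared grandparent pair: r = 2·(1/2)^3 = 1/4).
r to a grandoffspring = 1/4 (two parent–offspring links: r = (1/2)^2 = 1/4).
r to a full sibling = 0.5 (full sibs share both parents — two paths of length 2: r = 2·(1/2)^2 = 1/2).
Summing one r·B term per recipient: 3·0.25·0.051 + 2·0.25·0.443 + 2·0.5·0.195 = 0.45475.

0.45475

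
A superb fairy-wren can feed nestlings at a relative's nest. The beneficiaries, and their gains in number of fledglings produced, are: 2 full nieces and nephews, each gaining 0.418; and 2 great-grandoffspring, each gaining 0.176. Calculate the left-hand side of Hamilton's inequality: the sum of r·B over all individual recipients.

r to a full niece or nephew = 1/4 (full aunt/uncle↔niece/nephew: two paths of length 3 through the shared grandparent pair: r = 2·(1/2)^3 = 1/4).
r to a great-grandoffspring = 0.125 (three parent–offspring links: r = (1/2)^3 = 1/8).
Summing one r·B term per recipient: 2·0.25·0.418 + 2·0.125·0.176 = 0.253.

0.253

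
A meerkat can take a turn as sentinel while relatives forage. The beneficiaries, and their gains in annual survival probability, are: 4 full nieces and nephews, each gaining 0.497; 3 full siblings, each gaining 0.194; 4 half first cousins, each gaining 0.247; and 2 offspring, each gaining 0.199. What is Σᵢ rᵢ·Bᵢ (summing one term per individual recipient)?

r to a full niece or nephew = 0.25 (full aunt/uncle↔niece/nephew: two paths of length 3 through the shared grandparent pair: r = 2·(1/2)^3 = 1/4).
r to a full sibling = 0.5 (full sibs share both parents — two paths of length 2: r = 2·(1/2)^2 = 1/2).
r to a half first cousin = 0.0625 (half first cousins share one grandparent — one path of length 4: r = (1/2)^4 = 1/16).
r to an offspring = 1/2 (one parent–offspring link: r = (1/2)^1 = 1/2).
Summing one r·B term per recipient: 4·0.25·0.497 + 3·0.5·0.194 + 4·0.0625·0.247 + 2·0.5·0.199 = 1.04875.

1.04875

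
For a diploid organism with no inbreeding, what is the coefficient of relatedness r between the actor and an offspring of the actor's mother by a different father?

Each parent–offspring link contributes a factor of 1/2, and independent paths through distinct common ancestors add.
Half-sibs share one parent — one path of length 2: r = (1/2)^2 = 1/4.

0.25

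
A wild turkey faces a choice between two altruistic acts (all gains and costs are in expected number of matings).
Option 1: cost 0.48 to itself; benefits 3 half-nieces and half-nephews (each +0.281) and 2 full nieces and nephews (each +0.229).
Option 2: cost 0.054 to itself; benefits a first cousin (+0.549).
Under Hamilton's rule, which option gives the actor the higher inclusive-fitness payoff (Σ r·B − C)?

Option 1: r to a half-niece or half-nephew = 0.125.
Option 1: r to a full niece or nephew = 0.25.
Option 1: Σ r·B − C = (3·0.125·0.281 + 2·0.25·0.229) − 0.48 = -0.260125.
Option 2: r to a first cousin = 0.125.
Option 2: Σ r·B − C = (1·0.125·0.549) − 0.054 = 0.014625.
Option 2 has the higher net inclusive-fitness payoff.

Option 2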